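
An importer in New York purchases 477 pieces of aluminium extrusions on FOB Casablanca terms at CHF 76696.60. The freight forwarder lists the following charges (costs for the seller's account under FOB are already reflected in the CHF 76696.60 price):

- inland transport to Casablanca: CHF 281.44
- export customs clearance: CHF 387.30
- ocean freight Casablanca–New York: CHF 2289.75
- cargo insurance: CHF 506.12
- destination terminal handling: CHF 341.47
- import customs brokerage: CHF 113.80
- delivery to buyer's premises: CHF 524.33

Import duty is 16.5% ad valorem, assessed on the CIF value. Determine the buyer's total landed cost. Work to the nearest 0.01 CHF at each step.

Total landed cost: CHF 93588.33

FOB: the seller bears costs until goods are on board at the origin port; the buyer bears freight, insurance and all costs thereafter.
Already in the invoice (seller's account under FOB): inland to port, export clearance — exclude.
CIF value = FOB price + freight + insurance = 76696.60 + 2289.75 + 506.12 = 79492.47
Import duty = 79492.47 × 16.5% = 13116.26
Buyer bears: freight 2289.75 + insurance 506.12 + destination terminal 341.47 + brokerage 113.80 + delivery 524.33 + duty 13116.26 = 16891.73
Landed cost = invoice 76696.60 + 16891.73 = 93588.33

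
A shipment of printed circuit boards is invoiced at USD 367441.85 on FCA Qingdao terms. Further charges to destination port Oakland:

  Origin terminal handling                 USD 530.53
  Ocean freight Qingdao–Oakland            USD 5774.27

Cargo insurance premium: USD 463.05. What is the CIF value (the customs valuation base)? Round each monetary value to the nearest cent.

CIF = FCA price + pre-shipment costs + freight + insurance
CIF = 367441.85 + 530.53 + 5774.27 + 463.05 = 374209.70

CIF value: USD 374209.70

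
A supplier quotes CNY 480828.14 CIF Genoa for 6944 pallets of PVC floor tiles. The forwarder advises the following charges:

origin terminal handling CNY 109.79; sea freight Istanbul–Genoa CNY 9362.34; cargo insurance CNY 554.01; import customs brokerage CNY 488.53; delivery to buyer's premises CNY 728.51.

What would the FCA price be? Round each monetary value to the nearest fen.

Not relevant to the conversion: brokerage, delivery — on the buyer under both terms; not part of either seller's price.
From CIF to FCA, the seller no longer bears: origin terminal, freight, insurance.
FCA price = 480828.14 − 109.79 − 9362.34 − 554.01 = 470802.00

FCA price: CNY 470802.00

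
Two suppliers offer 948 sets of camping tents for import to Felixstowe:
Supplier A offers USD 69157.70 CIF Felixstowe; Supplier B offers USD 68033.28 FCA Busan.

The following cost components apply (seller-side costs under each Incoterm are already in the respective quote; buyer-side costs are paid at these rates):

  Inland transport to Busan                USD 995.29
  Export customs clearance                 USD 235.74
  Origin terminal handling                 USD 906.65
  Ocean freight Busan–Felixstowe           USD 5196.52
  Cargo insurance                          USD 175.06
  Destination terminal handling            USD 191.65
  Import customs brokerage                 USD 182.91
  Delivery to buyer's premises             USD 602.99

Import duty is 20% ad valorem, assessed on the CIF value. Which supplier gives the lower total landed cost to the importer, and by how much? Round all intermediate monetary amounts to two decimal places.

Supplier A (CIF):
The CIF price already equals the CIF value: 69157.70
Import duty = 69157.70 × 20% = 13831.54
Buyer bears (A): 191.65 + 182.91 + 602.99 = 977.55
Landed cost (A) = invoice 69157.70 + 977.55 + duty 13831.54 = 83966.79
Supplier B (FCA):
CIF value = FCA price + origin terminal + freight + insurance = 68033.28 + 906.65 + 5196.52 + 175.06 = 74311.51
Import duty = 74311.51 × 20% = 14862.30
Buyer bears (B): 906.65 + 5196.52 + 175.06 + 191.65 + 182.91 + 602.99 = 7255.78
Landed cost (B) = invoice 68033.28 + 7255.78 + duty 14862.30 = 90151.36
Difference = |83966.79 − 90151.36| = 6184.57

Supplier A is cheaper by USD 6184.57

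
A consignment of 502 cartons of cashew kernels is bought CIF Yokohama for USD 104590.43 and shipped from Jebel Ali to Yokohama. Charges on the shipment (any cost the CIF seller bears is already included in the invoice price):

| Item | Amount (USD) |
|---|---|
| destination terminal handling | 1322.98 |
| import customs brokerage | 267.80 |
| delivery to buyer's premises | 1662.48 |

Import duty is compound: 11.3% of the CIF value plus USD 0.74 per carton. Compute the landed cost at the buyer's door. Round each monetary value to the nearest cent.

Total landed cost: USD 120033.89

CIF: the seller pays costs through ocean freight and marine insurance to the destination port.
The CIF price already equals the CIF value: 104590.43
Ad valorem component: 104590.43 × 11.3% = 11818.72
Specific component: 502 × 0.74 = 371.48
Import duty = 11818.72 + 371.48 = 12190.20
Buyer bears: destination terminal 1322.98 + brokerage 267.80 + delivery 1662.48 + duty 12190.20 = 15443.46
Landed cost = invoice 104590.43 + 15443.46 = 120033.89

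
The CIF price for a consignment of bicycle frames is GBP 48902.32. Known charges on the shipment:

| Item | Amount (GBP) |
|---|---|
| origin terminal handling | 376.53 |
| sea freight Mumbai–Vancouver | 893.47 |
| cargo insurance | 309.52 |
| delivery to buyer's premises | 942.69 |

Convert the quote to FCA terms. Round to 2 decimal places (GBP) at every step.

FCA price: GBP 47322.80

Not relevant to the conversion: delivery — on the buyer under both terms; not part of either seller's price.
From CIF to FCA, the seller no longer bears: origin terminal, freight, insurance.
FCA price = 48902.32 − 376.53 − 893.47 − 309.52 = 47322.80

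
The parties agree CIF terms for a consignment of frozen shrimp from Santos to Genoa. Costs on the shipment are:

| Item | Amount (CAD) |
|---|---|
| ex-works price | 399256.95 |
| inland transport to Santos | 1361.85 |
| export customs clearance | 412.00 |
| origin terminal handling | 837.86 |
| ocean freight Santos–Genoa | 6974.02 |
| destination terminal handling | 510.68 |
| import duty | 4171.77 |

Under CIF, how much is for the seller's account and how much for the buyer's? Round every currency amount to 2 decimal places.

CIF: the seller pays costs through ocean freight and marine insurance to the destination port.
Seller's account: goods 399256.95 + inland to port 1361.85 + export clearance 412.00 + origin terminal 837.86 + freight 6974.02 = 408842.68
Buyer's account: destination terminal 510.68 + duty 4171.77 = 4682.45

Seller: CAD 408842.68; buyer: CAD 4682.45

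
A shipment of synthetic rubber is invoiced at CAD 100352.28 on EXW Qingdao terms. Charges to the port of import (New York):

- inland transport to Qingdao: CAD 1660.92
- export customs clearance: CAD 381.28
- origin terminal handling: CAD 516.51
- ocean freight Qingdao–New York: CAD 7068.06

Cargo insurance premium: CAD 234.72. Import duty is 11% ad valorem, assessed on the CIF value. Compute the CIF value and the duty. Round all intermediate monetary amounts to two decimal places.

CIF value: CAD 110213.77; import duty: CAD 12123.51

CIF = EXW price + pre-shipment costs + freight + insurance
CIF = 100352.28 + 1660.92 + 381.28 + 516.51 + 7068.06 + 234.72 = 110213.77
Import duty = 110213.77 × 11% = 12123.51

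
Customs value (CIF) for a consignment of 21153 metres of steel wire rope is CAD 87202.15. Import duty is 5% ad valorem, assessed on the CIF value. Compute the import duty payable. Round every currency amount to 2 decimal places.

Import duty = 87202.15 × 5% = 4360.11

Import duty: CAD 4360.11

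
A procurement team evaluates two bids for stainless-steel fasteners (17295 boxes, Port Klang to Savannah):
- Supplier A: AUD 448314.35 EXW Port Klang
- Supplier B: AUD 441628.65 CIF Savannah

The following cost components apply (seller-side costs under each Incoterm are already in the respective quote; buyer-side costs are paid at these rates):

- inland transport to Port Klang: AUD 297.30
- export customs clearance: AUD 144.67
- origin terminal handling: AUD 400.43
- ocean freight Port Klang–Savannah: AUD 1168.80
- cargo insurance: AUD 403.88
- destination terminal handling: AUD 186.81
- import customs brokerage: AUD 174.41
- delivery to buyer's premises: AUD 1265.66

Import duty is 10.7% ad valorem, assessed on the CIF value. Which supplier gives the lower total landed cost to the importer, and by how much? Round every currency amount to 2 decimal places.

Supplier A (EXW):
CIF value = EXW price + inland to port + export clearance + origin terminal + freight + insurance = 448314.35 + 297.30 + 144.67 + 400.43 + 1168.80 + 403.88 = 450729.43
Import duty = 450729.43 × 10.7% = 48228.05
Buyer bears (A): 297.30 + 144.67 + 400.43 + 1168.80 + 403.88 + 186.81 + 174.41 + 1265.66 = 4041.96
Landed cost (A) = invoice 448314.35 + 4041.96 + duty 48228.05 = 500584.36
Supplier B (CIF):
The CIF price already equals the CIF value: 441628.65
Import duty = 441628.65 × 10.7% = 47254.27
Buyer bears (B): 186.81 + 174.41 + 1265.66 = 1626.88
Landed cost (B) = invoice 441628.65 + 1626.88 + duty 47254.27 = 490509.80
Difference = |500584.36 − 490509.80| = 10074.56

Supplier B is cheaper by AUD 10074.56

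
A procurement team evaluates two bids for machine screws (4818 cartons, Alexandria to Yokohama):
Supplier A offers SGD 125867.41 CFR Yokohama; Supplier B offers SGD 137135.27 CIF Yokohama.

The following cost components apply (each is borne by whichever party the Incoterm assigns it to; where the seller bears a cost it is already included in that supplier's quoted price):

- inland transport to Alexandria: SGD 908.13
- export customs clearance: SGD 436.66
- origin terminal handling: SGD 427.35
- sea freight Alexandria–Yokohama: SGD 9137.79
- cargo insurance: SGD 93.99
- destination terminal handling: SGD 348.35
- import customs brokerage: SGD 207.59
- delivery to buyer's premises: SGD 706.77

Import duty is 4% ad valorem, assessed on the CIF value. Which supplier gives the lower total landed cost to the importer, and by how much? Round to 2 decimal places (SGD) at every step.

Supplier A is cheaper by SGD 11620.82

Supplier A (CFR):
CIF value = CFR price + insurance = 125867.41 + 93.99 = 125961.40
Import duty = 125961.40 × 4% = 5038.46
Buyer bears (A): 93.99 + 348.35 + 207.59 + 706.77 = 1356.70
Landed cost (A) = invoice 125867.41 + 1356.70 + duty 5038.46 = 132262.57
Supplier B (CIF):
The CIF price already equals the CIF value: 137135.27
Import duty = 137135.27 × 4% = 5485.41
Buyer bears (B): 348.35 + 207.59 + 706.77 = 1262.71
Landed cost (B) = invoice 137135.27 + 1262.71 + duty 5485.41 = 143883.39
Difference = |132262.57 − 143883.39| = 11620.82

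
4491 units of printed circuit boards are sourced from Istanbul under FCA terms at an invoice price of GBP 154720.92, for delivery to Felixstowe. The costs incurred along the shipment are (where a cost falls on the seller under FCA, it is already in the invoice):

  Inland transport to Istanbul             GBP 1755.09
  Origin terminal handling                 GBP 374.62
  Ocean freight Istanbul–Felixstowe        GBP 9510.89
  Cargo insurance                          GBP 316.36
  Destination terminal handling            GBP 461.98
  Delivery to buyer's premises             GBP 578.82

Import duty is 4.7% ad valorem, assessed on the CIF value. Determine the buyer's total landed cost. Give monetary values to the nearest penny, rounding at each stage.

FCA: the seller delivers export-cleared goods to the carrier; the buyer bears costs from that point.
Already in the invoice (seller's account under FCA): inland to port — exclude.
CIF value = FCA price + origin terminal + freight + insurance = 154720.92 + 374.62 + 9510.89 + 316.36 = 164922.79
Import duty = 164922.79 × 4.7% = 7751.37
Buyer bears: origin terminal 374.62 + freight 9510.89 + insurance 316.36 + destination terminal 461.98 + delivery 578.82 + duty 7751.37 = 18994.04
Landed cost = invoice 154720.92 + 18994.04 = 173714.96

Total landed cost: GBP 173714.96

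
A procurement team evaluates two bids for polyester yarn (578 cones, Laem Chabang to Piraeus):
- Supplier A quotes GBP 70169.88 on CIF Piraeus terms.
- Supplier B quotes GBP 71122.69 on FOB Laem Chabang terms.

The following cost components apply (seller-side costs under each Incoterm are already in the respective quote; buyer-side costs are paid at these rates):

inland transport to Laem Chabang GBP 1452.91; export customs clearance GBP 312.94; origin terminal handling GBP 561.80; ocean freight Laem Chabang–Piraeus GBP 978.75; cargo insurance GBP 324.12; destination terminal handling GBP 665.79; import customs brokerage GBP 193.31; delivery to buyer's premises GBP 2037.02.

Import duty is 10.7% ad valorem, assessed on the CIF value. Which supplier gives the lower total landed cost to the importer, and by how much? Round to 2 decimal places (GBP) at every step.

Supplier A (CIF):
The CIF price already equals the CIF value: 70169.88
Import duty = 70169.88 × 10.7% = 7508.18
Buyer bears (A): 665.79 + 193.31 + 2037.02 = 2896.12
Landed cost (A) = invoice 70169.88 + 2896.12 + duty 7508.18 = 80574.18
Supplier B (FOB):
CIF value = FOB price + freight + insurance = 71122.69 + 978.75 + 324.12 = 72425.56
Import duty = 72425.56 × 10.7% = 7749.53
Buyer bears (B): 978.75 + 324.12 + 665.79 + 193.31 + 2037.02 = 4198.99
Landed cost (B) = invoice 71122.69 + 4198.99 + duty 7749.53 = 83071.21
Difference = |80574.18 − 83071.21| = 2497.03

Supplier A is cheaper by GBP 2497.03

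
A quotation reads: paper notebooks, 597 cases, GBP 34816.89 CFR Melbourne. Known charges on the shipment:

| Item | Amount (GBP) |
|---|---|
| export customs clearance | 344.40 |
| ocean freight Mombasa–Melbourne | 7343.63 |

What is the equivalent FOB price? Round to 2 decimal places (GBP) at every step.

Not relevant to the conversion: export clearance — on the seller under both CFR and FOB; already in the CFR price and stays in the FOB price.
From CFR to FOB, the seller no longer bears: freight.
FOB price = 34816.89 − 7343.63 = 27473.26

FOB price: GBP 27473.26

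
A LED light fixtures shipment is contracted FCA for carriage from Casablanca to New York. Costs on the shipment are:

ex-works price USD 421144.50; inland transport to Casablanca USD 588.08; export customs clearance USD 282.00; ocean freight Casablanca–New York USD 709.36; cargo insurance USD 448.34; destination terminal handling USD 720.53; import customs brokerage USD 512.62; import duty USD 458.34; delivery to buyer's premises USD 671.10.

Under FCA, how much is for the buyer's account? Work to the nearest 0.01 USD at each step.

Buyer's account: USD 3520.29

FCA: the seller delivers export-cleared goods to the carrier; the buyer bears costs from that point.
Seller's account: goods 421144.50 + inland to port 588.08 + export clearance 282.00 = 422014.58
Buyer's account: freight 709.36 + insurance 448.34 + destination terminal 720.53 + brokerage 512.62 + duty 458.34 + delivery 671.10 = 3520.29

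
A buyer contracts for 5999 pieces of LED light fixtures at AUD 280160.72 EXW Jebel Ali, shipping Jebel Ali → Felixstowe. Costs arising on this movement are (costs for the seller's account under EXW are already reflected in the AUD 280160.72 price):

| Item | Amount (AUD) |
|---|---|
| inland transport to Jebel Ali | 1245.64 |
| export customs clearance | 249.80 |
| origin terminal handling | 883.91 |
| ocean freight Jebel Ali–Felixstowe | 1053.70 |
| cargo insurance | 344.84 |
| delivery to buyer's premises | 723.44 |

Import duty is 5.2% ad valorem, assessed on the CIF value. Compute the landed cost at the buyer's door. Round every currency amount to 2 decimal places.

EXW: the seller makes goods available at their premises; the buyer bears all onward costs.
CIF value = EXW price + inland to port + export clearance + origin terminal + freight + insurance = 280160.72 + 1245.64 + 249.80 + 883.91 + 1053.70 + 344.84 = 283938.61
Import duty = 283938.61 × 5.2% = 14764.81
Buyer bears: inland to port 1245.64 + export clearance 249.80 + origin terminal 883.91 + freight 1053.70 + insurance 344.84 + delivery 723.44 + duty 14764.81 = 19266.14
Landed cost = invoice 280160.72 + 19266.14 = 299426.86

Total landed cost: AUD 299426.86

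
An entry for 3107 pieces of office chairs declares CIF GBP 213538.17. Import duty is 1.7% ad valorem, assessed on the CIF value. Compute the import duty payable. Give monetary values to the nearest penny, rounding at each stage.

Import duty = 213538.17 × 1.7% = 3630.15

Import duty: GBP 3630.15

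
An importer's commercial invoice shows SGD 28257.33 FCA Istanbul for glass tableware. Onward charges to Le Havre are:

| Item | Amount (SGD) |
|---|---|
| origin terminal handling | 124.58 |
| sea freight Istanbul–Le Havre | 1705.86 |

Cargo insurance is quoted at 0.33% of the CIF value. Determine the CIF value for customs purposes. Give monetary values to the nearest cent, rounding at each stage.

Let C be the CIF value. C = FCA price + pre-shipment costs + freight + 0.33% × C
C − 0.33% × C = 28257.33 + 124.58 + 1705.86
0.9967 × C = 30087.77
C = 30087.77 / 0.9967 = 30187.39
Insurance premium = 0.33% × 30187.39 = 99.62

CIF value: SGD 30187.39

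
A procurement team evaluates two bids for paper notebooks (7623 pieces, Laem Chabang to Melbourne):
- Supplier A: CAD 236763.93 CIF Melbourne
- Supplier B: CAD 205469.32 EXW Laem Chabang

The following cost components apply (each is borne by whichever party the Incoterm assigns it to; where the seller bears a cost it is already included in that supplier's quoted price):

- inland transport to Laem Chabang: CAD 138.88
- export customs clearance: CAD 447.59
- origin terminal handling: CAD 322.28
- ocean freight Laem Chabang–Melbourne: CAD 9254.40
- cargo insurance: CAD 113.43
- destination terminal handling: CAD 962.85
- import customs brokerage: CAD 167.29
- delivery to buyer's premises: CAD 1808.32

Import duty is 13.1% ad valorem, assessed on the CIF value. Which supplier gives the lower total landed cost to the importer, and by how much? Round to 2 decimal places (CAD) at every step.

Supplier A (CIF):
The CIF price already equals the CIF value: 236763.93
Import duty = 236763.93 × 13.1% = 31016.07
Buyer bears (A): 962.85 + 167.29 + 1808.32 = 2938.46
Landed cost (A) = invoice 236763.93 + 2938.46 + duty 31016.07 = 270718.46
Supplier B (EXW):
CIF value = EXW price + inland to port + export clearance + origin terminal + freight + insurance = 205469.32 + 138.88 + 447.59 + 322.28 + 9254.40 + 113.43 = 215745.90
Import duty = 215745.90 × 13.1% = 28262.71
Buyer bears (B): 138.88 + 447.59 + 322.28 + 9254.40 + 113.43 + 962.85 + 167.29 + 1808.32 = 13215.04
Landed cost (B) = invoice 205469.32 + 13215.04 + duty 28262.71 = 246947.07
Difference = |270718.46 − 246947.07| = 23771.39

Supplier B is cheaper by CAD 23771.39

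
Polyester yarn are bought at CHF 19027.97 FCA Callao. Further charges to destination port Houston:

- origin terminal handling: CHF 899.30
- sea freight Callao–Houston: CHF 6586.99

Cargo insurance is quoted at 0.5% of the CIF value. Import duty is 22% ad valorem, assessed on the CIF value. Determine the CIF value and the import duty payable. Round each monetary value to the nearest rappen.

CIF value: CHF 26647.50; import duty: CHF 5862.45

Let C be the CIF value. C = FCA price + pre-shipment costs + freight + 0.5% × C
C − 0.5% × C = 19027.97 + 899.30 + 6586.99
0.995 × C = 26514.26
C = 26514.26 / 0.995 = 26647.50
Insurance premium = 0.5% × 26647.50 = 133.24
Import duty = 26647.50 × 22% = 5862.45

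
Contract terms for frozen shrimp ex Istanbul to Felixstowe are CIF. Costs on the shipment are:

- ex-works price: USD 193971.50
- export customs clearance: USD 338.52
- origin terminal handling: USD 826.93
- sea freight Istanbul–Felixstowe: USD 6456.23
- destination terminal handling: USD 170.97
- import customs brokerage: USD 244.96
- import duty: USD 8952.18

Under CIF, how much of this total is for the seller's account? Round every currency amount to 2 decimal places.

CIF: the seller pays costs through ocean freight and marine insurance to the destination port.
Seller's account: goods 193971.50 + export clearance 338.52 + origin terminal 826.93 + freight 6456.23 = 201593.18
Buyer's account: destination terminal 170.97 + brokerage 244.96 + duty 8952.18 = 9368.11

Seller's account: USD 201593.18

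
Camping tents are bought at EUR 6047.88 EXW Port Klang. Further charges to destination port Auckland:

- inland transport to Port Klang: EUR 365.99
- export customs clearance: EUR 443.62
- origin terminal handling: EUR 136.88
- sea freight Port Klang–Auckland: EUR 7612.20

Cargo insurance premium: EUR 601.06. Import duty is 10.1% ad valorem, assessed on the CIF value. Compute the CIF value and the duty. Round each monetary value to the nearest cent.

CIF = EXW price + pre-shipment costs + freight + insurance
CIF = 6047.88 + 365.99 + 443.62 + 136.88 + 7612.20 + 601.06 = 15207.63
Import duty = 15207.63 × 10.1% = 1535.97

CIF value: EUR 15207.63; import duty: EUR 1535.97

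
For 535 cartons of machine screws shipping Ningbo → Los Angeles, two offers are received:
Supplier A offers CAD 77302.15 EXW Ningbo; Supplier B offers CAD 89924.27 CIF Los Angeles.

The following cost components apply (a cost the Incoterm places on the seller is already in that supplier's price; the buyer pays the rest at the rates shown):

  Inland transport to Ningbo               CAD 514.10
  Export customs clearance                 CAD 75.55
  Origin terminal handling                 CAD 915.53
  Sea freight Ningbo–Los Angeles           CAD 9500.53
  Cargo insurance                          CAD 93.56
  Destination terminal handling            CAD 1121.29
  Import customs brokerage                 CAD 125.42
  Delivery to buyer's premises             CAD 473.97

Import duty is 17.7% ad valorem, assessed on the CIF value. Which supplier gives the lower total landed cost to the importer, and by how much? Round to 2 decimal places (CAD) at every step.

Supplier A is cheaper by CAD 1792.40

Supplier A (EXW):
CIF value = EXW price + inland to port + export clearance + origin terminal + freight + insurance = 77302.15 + 514.10 + 75.55 + 915.53 + 9500.53 + 93.56 = 88401.42
Import duty = 88401.42 × 17.7% = 15647.05
Buyer bears (A): 514.10 + 75.55 + 915.53 + 9500.53 + 93.56 + 1121.29 + 125.42 + 473.97 = 12819.95
Landed cost (A) = invoice 77302.15 + 12819.95 + duty 15647.05 = 105769.15
Supplier B (CIF):
The CIF price already equals the CIF value: 89924.27
Import duty = 89924.27 × 17.7% = 15916.60
Buyer bears (B): 1121.29 + 125.42 + 473.97 = 1720.68
Landed cost (B) = invoice 89924.27 + 1720.68 + duty 15916.60 = 107561.55
Difference = |105769.15 − 107561.55| = 1792.40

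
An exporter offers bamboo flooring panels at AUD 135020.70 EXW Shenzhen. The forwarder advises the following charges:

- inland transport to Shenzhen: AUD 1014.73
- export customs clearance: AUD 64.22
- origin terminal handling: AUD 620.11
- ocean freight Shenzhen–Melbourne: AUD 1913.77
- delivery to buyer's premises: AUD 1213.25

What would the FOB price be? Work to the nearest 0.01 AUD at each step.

FOB price: AUD 136719.76

Not relevant to the conversion: freight, delivery — on the buyer under both terms; not part of either seller's price.
From EXW to FOB, the seller additionally bears: inland to port, export clearance, origin terminal.
FOB price = 135020.70 + 1014.73 + 64.22 + 620.11 = 136719.76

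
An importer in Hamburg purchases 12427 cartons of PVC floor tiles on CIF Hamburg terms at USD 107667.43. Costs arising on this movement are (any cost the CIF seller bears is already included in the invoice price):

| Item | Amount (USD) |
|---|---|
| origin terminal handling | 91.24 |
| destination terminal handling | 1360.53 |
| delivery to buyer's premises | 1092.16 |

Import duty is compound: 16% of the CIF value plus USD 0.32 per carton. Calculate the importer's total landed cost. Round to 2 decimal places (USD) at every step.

CIF: the seller pays costs through ocean freight and marine insurance to the destination port.
Already in the invoice (seller's account under CIF): origin terminal — exclude.
The CIF price already equals the CIF value: 107667.43
Ad valorem component: 107667.43 × 16% = 17226.79
Specific component: 12427 × 0.32 = 3976.64
Import duty = 17226.79 + 3976.64 = 21203.43
Buyer bears: destination terminal 1360.53 + delivery 1092.16 + duty 21203.43 = 23656.12
Landed cost = invoice 107667.43 + 23656.12 = 131323.55

Total landed cost: USD 131323.55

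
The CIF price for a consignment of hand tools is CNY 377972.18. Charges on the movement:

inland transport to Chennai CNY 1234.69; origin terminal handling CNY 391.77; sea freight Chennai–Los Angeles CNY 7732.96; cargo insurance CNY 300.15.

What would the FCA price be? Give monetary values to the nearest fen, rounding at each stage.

Not relevant to the conversion: inland to port — on the seller under both CIF and FCA; already in the CIF price and stays in the FCA price.
From CIF to FCA, the seller no longer bears: origin terminal, freight, insurance.
FCA price = 377972.18 − 391.77 − 7732.96 − 300.15 = 369547.30

FCA price: CNY 369547.30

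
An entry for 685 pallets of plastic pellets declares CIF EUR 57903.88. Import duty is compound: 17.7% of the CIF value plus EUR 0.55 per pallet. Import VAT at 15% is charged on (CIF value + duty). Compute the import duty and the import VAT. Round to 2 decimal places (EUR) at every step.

Import duty: EUR 10625.74; import VAT: EUR 10279.44

Ad valorem component: 57903.88 × 17.7% = 10248.99
Specific component: 685 × 0.55 = 376.75
Import duty = 10248.99 + 376.75 = 10625.74
VAT base = CIF + duty = 57903.88 + 10625.74 = 68529.62
Import VAT = 68529.62 × 15% = 10279.44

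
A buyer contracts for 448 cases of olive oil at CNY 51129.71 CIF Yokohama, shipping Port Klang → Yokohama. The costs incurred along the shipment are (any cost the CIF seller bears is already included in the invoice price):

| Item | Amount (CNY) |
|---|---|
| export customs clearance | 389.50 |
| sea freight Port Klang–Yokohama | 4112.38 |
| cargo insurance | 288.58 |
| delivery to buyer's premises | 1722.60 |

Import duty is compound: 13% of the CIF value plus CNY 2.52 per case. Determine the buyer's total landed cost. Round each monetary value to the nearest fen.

CIF: the seller pays costs through ocean freight and marine insurance to the destination port.
Already in the invoice (seller's account under CIF): export clearance, freight, insurance — exclude.
The CIF price already equals the CIF value: 51129.71
Ad valorem component: 51129.71 × 13% = 6646.86
Specific component: 448 × 2.52 = 1128.96
Import duty = 6646.86 + 1128.96 = 7775.82
Buyer bears: delivery 1722.60 + duty 7775.82 = 9498.42
Landed cost = invoice 51129.71 + 9498.42 = 60628.13

Total landed cost: CNY 60628.13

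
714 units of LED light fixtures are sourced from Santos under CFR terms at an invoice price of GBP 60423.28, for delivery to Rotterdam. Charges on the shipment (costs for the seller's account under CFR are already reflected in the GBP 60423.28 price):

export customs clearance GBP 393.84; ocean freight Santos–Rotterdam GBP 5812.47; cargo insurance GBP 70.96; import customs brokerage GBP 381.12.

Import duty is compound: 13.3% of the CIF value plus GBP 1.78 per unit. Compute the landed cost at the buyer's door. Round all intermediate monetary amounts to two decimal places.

CFR: the seller pays costs through ocean freight to the destination port, but not insurance.
Already in the invoice (seller's account under CFR): export clearance, freight — exclude.
CIF value = CFR price + insurance = 60423.28 + 70.96 = 60494.24
Ad valorem component: 60494.24 × 13.3% = 8045.73
Specific component: 714 × 1.78 = 1270.92
Import duty = 8045.73 + 1270.92 = 9316.65
Buyer bears: insurance 70.96 + brokerage 381.12 + duty 9316.65 = 9768.73
Landed cost = invoice 60423.28 + 9768.73 = 70192.01

Total landed cost: GBP 70192.01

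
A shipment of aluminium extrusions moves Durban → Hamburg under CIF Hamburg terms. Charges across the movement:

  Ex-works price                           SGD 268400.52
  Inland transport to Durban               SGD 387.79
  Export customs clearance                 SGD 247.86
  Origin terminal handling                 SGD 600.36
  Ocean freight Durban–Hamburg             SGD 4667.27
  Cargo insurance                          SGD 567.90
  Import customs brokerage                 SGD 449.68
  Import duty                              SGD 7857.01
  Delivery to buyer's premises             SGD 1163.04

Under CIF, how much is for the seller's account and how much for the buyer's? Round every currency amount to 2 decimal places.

CIF: the seller pays costs through ocean freight and marine insurance to the destination port.
Seller's account: goods 268400.52 + inland to port 387.79 + export clearance 247.86 + origin terminal 600.36 + freight 4667.27 + insurance 567.90 = 274871.70
Buyer's account: brokerage 449.68 + duty 7857.01 + delivery 1163.04 = 9469.73

Seller: SGD 274871.70; buyer: SGD 9469.73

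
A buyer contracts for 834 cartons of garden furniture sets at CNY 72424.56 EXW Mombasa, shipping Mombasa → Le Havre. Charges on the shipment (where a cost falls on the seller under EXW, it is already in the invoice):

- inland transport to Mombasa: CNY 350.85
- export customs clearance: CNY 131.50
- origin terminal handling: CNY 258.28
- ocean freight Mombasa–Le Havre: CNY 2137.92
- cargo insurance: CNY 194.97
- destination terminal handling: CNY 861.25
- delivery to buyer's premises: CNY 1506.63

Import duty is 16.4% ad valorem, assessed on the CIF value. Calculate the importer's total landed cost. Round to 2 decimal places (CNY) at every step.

EXW: the seller makes goods available at their premises; the buyer bears all onward costs.
CIF value = EXW price + inland to port + export clearance + origin terminal + freight + insurance = 72424.56 + 350.85 + 131.50 + 258.28 + 2137.92 + 194.97 = 75498.08
Import duty = 75498.08 × 16.4% = 12381.69
Buyer bears: inland to port 350.85 + export clearance 131.50 + origin terminal 258.28 + freight 2137.92 + insurance 194.97 + destination terminal 861.25 + delivery 1506.63 + duty 12381.69 = 17823.09
Landed cost = invoice 72424.56 + 17823.09 = 90247.65

Total landed cost: CNY 90247.65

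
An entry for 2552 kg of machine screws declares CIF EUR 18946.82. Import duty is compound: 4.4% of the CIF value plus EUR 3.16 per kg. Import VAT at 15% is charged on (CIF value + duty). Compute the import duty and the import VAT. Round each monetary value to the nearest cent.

Import duty: EUR 8897.98; import VAT: EUR 4176.72

Ad valorem component: 18946.82 × 4.4% = 833.66
Specific component: 2552 × 3.16 = 8064.32
Import duty = 833.66 + 8064.32 = 8897.98
VAT base = CIF + duty = 18946.82 + 8897.98 = 27844.80
Import VAT = 27844.80 × 15% = 4176.72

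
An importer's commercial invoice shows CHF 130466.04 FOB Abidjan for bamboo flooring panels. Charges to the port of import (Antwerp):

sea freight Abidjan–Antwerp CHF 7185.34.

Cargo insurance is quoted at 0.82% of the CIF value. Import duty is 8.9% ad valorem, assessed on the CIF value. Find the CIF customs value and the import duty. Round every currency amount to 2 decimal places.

Let C be the CIF value. C = FOB price + freight + 0.82% × C
C − 0.82% × C = 130466.04 + 7185.34
0.9918 × C = 137651.38
C = 137651.38 / 0.9918 = 138789.45
Insurance premium = 0.82% × 138789.45 = 1138.07
Import duty = 138789.45 × 8.9% = 12352.26

CIF value: CHF 138789.45; import duty: CHF 12352.26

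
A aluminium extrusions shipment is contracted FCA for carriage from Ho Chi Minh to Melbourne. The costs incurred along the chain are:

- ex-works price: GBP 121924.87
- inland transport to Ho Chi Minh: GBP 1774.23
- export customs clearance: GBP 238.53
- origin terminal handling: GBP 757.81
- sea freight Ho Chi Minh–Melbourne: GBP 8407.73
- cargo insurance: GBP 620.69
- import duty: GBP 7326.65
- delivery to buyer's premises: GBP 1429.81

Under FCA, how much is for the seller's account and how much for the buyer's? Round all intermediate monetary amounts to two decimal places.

Seller: GBP 123937.63; buyer: GBP 18542.69

FCA: the seller delivers export-cleared goods to the carrier; the buyer bears costs from that point.
Seller's account: goods 121924.87 + inland to port 1774.23 + export clearance 238.53 = 123937.63
Buyer's account: origin terminal 757.81 + freight 8407.73 + insurance 620.69 + duty 7326.65 + delivery 1429.81 = 18542.69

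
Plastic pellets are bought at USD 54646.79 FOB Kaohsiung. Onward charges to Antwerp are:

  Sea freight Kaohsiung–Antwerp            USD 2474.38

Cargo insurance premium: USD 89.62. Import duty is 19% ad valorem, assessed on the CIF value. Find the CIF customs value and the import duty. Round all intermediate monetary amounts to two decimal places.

CIF value: USD 57210.79; import duty: USD 10870.05

CIF = FOB price + freight + insurance
CIF = 54646.79 + 2474.38 + 89.62 = 57210.79
Import duty = 57210.79 × 19% = 10870.05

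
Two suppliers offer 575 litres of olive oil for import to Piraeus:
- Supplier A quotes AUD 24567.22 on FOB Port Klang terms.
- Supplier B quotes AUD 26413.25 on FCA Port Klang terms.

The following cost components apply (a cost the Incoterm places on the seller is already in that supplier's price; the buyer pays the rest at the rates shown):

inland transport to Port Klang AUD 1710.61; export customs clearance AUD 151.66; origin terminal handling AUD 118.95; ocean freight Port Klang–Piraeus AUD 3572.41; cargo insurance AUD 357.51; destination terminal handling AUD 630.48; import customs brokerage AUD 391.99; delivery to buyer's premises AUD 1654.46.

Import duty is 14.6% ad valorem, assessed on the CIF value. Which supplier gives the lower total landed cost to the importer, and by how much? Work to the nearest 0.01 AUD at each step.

Supplier A (FOB):
CIF value = FOB price + freight + insurance = 24567.22 + 3572.41 + 357.51 = 28497.14
Import duty = 28497.14 × 14.6% = 4160.58
Buyer bears (A): 3572.41 + 357.51 + 630.48 + 391.99 + 1654.46 = 6606.85
Landed cost (A) = invoice 24567.22 + 6606.85 + duty 4160.58 = 35334.65
Supplier B (FCA):
CIF value = FCA price + origin terminal + freight + insurance = 26413.25 + 118.95 + 3572.41 + 357.51 = 30462.12
Import duty = 30462.12 × 14.6% = 4447.47
Buyer bears (B): 118.95 + 3572.41 + 357.51 + 630.48 + 391.99 + 1654.46 = 6725.80
Landed cost (B) = invoice 26413.25 + 6725.80 + duty 4447.47 = 37586.52
Difference = |35334.65 − 37586.52| = 2251.87

Supplier A is cheaper by AUD 2251.87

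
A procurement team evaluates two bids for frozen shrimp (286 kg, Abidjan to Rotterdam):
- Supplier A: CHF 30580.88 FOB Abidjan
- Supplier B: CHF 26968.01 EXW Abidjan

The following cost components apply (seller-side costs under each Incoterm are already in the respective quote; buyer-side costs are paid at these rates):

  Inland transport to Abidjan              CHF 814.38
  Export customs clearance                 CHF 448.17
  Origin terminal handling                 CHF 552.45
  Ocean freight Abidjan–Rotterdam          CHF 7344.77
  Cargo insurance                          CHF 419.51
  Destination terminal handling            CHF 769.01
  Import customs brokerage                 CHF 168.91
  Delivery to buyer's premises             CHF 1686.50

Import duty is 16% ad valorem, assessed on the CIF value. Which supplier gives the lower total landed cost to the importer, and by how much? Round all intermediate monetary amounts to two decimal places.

Supplier A (FOB):
CIF value = FOB price + freight + insurance = 30580.88 + 7344.77 + 419.51 = 38345.16
Import duty = 38345.16 × 16% = 6135.23
Buyer bears (A): 7344.77 + 419.51 + 769.01 + 168.91 + 1686.50 = 10388.70
Landed cost (A) = invoice 30580.88 + 10388.70 + duty 6135.23 = 47104.81
Supplier B (EXW):
CIF value = EXW price + inland to port + export clearance + origin terminal + freight + insurance = 26968.01 + 814.38 + 448.17 + 552.45 + 7344.77 + 419.51 = 36547.29
Import duty = 36547.29 × 16% = 5847.57
Buyer bears (B): 814.38 + 448.17 + 552.45 + 7344.77 + 419.51 + 769.01 + 168.91 + 1686.50 = 12203.70
Landed cost (B) = invoice 26968.01 + 12203.70 + duty 5847.57 = 45019.28
Difference = |47104.81 − 45019.28| = 2085.53

Supplier B is cheaper by CHF 2085.53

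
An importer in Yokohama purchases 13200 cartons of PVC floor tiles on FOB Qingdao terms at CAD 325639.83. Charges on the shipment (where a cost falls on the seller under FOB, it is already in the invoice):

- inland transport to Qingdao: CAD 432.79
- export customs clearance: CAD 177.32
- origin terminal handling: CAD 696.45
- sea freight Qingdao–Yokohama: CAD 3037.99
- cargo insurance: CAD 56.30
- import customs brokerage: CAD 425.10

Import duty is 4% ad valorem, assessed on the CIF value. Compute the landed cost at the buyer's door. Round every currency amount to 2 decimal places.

Total landed cost: CAD 342308.58

FOB: the seller bears costs until goods are on board at the origin port; the buyer bears freight, insurance and all costs thereafter.
Already in the invoice (seller's account under FOB): inland to port, export clearance, origin terminal — exclude.
CIF value = FOB price + freight + insurance = 325639.83 + 3037.99 + 56.30 = 328734.12
Import duty = 328734.12 × 4% = 13149.36
Buyer bears: freight 3037.99 + insurance 56.30 + brokerage 425.10 + duty 13149.36 = 16668.75
Landed cost = invoice 325639.83 + 16668.75 = 342308.58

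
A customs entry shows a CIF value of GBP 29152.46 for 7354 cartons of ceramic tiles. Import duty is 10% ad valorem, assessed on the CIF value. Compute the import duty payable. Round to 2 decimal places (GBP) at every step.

Import duty = 29152.46 × 10% = 2915.25

Import duty: GBP 2915.25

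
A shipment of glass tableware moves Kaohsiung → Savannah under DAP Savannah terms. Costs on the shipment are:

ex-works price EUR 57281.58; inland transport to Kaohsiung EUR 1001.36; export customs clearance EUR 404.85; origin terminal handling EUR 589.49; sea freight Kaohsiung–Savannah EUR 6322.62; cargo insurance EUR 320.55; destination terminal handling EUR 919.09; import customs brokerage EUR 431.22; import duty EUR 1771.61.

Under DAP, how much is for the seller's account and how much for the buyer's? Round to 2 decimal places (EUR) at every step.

DAP: the seller bears all costs to the named destination except import duty and clearance.
Seller's account: goods 57281.58 + inland to port 1001.36 + export clearance 404.85 + origin terminal 589.49 + freight 6322.62 + insurance 320.55 + destination terminal 919.09 = 66839.54
Buyer's account: brokerage 431.22 + duty 1771.61 = 2202.83

Seller: EUR 66839.54; buyer: EUR 2202.83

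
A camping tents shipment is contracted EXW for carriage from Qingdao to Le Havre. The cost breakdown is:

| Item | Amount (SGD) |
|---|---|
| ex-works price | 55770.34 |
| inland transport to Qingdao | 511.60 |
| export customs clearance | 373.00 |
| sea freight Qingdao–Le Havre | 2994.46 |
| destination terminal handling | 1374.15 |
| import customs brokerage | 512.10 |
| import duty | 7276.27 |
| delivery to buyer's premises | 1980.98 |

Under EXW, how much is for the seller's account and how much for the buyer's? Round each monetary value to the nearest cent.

EXW: the seller makes goods available at their premises; the buyer bears all onward costs.
Seller's account: goods 55770.34 = 55770.34
Buyer's account: inland to port 511.60 + export clearance 373.00 + freight 2994.46 + destination terminal 1374.15 + brokerage 512.10 + duty 7276.27 + delivery 1980.98 = 15022.56

Seller: SGD 55770.34; buyer: SGD 15022.56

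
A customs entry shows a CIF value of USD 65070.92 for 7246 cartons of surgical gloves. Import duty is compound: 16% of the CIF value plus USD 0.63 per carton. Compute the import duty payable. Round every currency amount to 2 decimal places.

Ad valorem component: 65070.92 × 16% = 10411.35
Specific component: 7246 × 0.63 = 4564.98
Import duty = 10411.35 + 4564.98 = 14976.33

Import duty: USD 14976.33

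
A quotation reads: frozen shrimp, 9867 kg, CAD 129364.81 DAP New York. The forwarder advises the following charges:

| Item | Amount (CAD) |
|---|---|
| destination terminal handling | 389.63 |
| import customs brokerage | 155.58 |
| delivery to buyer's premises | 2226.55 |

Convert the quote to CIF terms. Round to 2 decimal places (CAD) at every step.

Not relevant to the conversion: brokerage — on the buyer under both terms; not part of either seller's price.
From DAP to CIF, the seller no longer bears: destination terminal, delivery.
CIF price = 129364.81 − 389.63 − 2226.55 = 126748.63

CIF price: CAD 126748.63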